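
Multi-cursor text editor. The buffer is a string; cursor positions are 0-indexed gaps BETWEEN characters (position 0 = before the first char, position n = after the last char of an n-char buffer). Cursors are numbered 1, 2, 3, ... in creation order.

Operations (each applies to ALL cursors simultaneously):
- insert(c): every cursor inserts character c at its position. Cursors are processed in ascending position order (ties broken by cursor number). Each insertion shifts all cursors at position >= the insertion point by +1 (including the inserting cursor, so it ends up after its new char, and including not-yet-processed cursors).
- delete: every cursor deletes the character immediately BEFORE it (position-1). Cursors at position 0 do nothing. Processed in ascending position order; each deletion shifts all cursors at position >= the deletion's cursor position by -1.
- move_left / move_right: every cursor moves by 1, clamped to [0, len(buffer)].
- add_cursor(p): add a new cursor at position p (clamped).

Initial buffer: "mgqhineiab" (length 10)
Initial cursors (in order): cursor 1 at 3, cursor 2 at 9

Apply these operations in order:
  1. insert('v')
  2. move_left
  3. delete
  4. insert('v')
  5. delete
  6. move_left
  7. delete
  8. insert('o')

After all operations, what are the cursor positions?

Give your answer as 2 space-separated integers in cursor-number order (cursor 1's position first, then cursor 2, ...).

Answer: 1 7

Derivation:
After op 1 (insert('v')): buffer="mgqvhineiavb" (len 12), cursors c1@4 c2@11, authorship ...1......2.
After op 2 (move_left): buffer="mgqvhineiavb" (len 12), cursors c1@3 c2@10, authorship ...1......2.
After op 3 (delete): buffer="mgvhineivb" (len 10), cursors c1@2 c2@8, authorship ..1.....2.
After op 4 (insert('v')): buffer="mgvvhineivvb" (len 12), cursors c1@3 c2@10, authorship ..11.....22.
After op 5 (delete): buffer="mgvhineivb" (len 10), cursors c1@2 c2@8, authorship ..1.....2.
After op 6 (move_left): buffer="mgvhineivb" (len 10), cursors c1@1 c2@7, authorship ..1.....2.
After op 7 (delete): buffer="gvhinivb" (len 8), cursors c1@0 c2@5, authorship .1....2.
After op 8 (insert('o')): buffer="ogvhinoivb" (len 10), cursors c1@1 c2@7, authorship 1.1...2.2.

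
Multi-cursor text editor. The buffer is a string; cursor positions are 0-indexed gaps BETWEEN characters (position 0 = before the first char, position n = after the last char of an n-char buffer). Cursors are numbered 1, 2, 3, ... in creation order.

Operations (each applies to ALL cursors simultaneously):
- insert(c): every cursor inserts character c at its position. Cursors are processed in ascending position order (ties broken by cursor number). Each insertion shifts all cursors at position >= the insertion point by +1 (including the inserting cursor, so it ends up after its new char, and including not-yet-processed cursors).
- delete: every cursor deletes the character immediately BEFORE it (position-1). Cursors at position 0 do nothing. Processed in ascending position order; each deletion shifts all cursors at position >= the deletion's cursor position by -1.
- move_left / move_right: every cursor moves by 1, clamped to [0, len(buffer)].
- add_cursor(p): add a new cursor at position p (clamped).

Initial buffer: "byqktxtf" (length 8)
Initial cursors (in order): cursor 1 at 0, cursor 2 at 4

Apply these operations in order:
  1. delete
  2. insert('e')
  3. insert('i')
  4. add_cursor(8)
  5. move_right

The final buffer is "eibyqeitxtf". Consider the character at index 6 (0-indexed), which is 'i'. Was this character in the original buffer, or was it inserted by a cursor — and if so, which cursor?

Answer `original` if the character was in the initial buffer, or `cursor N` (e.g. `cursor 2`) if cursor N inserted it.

Answer: cursor 2

Derivation:
After op 1 (delete): buffer="byqtxtf" (len 7), cursors c1@0 c2@3, authorship .......
After op 2 (insert('e')): buffer="ebyqetxtf" (len 9), cursors c1@1 c2@5, authorship 1...2....
After op 3 (insert('i')): buffer="eibyqeitxtf" (len 11), cursors c1@2 c2@7, authorship 11...22....
After op 4 (add_cursor(8)): buffer="eibyqeitxtf" (len 11), cursors c1@2 c2@7 c3@8, authorship 11...22....
After op 5 (move_right): buffer="eibyqeitxtf" (len 11), cursors c1@3 c2@8 c3@9, authorship 11...22....
Authorship (.=original, N=cursor N): 1 1 . . . 2 2 . . . .
Index 6: author = 2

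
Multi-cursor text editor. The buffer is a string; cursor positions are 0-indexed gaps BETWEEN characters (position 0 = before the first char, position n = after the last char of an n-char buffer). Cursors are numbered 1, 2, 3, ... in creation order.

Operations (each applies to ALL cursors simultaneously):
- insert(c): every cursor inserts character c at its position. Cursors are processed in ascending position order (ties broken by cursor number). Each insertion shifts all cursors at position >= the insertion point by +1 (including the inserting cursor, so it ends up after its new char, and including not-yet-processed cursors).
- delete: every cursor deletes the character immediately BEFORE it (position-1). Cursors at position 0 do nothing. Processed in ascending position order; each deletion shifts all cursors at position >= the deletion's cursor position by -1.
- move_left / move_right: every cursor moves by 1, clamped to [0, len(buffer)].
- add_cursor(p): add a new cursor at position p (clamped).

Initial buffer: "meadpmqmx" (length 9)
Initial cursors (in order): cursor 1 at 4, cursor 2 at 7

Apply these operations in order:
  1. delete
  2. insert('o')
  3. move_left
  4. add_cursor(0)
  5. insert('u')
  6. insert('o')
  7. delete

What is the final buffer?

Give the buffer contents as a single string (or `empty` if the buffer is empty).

After op 1 (delete): buffer="meapmmx" (len 7), cursors c1@3 c2@5, authorship .......
After op 2 (insert('o')): buffer="meaopmomx" (len 9), cursors c1@4 c2@7, authorship ...1..2..
After op 3 (move_left): buffer="meaopmomx" (len 9), cursors c1@3 c2@6, authorship ...1..2..
After op 4 (add_cursor(0)): buffer="meaopmomx" (len 9), cursors c3@0 c1@3 c2@6, authorship ...1..2..
After op 5 (insert('u')): buffer="umeauopmuomx" (len 12), cursors c3@1 c1@5 c2@9, authorship 3...11..22..
After op 6 (insert('o')): buffer="uomeauoopmuoomx" (len 15), cursors c3@2 c1@7 c2@12, authorship 33...111..222..
After op 7 (delete): buffer="umeauopmuomx" (len 12), cursors c3@1 c1@5 c2@9, authorship 3...11..22..

Answer: umeauopmuomx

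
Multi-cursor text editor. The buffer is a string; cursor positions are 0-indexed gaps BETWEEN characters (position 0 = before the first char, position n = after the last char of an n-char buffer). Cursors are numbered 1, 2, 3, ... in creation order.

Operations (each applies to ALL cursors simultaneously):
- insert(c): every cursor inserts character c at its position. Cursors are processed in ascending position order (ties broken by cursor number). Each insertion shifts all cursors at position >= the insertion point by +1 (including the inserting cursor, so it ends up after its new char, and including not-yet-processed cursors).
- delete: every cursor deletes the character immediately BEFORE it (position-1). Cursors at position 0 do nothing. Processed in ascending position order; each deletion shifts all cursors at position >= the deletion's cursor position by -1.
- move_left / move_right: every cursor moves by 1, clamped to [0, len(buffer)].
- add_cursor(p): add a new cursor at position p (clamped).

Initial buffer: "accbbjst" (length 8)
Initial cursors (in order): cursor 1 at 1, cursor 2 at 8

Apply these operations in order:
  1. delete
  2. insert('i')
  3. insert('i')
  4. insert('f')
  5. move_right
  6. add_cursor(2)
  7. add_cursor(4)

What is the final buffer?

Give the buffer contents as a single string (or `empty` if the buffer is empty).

After op 1 (delete): buffer="ccbbjs" (len 6), cursors c1@0 c2@6, authorship ......
After op 2 (insert('i')): buffer="iccbbjsi" (len 8), cursors c1@1 c2@8, authorship 1......2
After op 3 (insert('i')): buffer="iiccbbjsii" (len 10), cursors c1@2 c2@10, authorship 11......22
After op 4 (insert('f')): buffer="iifccbbjsiif" (len 12), cursors c1@3 c2@12, authorship 111......222
After op 5 (move_right): buffer="iifccbbjsiif" (len 12), cursors c1@4 c2@12, authorship 111......222
After op 6 (add_cursor(2)): buffer="iifccbbjsiif" (len 12), cursors c3@2 c1@4 c2@12, authorship 111......222
After op 7 (add_cursor(4)): buffer="iifccbbjsiif" (len 12), cursors c3@2 c1@4 c4@4 c2@12, authorship 111......222

Answer: iifccbbjsiif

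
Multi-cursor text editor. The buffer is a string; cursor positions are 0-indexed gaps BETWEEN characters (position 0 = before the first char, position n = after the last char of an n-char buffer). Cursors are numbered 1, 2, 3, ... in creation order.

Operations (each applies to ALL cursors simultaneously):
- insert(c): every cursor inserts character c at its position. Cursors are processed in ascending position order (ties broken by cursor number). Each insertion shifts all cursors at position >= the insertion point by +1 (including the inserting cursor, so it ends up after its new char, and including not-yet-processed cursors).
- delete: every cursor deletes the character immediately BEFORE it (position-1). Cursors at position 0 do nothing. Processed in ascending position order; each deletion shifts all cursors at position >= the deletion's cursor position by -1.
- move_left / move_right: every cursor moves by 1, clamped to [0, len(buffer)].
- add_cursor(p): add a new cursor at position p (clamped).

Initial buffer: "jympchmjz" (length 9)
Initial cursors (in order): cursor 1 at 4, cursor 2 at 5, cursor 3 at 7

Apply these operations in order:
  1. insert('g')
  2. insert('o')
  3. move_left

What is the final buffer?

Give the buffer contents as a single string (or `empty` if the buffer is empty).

After op 1 (insert('g')): buffer="jympgcghmgjz" (len 12), cursors c1@5 c2@7 c3@10, authorship ....1.2..3..
After op 2 (insert('o')): buffer="jympgocgohmgojz" (len 15), cursors c1@6 c2@9 c3@13, authorship ....11.22..33..
After op 3 (move_left): buffer="jympgocgohmgojz" (len 15), cursors c1@5 c2@8 c3@12, authorship ....11.22..33..

Answer: jympgocgohmgojz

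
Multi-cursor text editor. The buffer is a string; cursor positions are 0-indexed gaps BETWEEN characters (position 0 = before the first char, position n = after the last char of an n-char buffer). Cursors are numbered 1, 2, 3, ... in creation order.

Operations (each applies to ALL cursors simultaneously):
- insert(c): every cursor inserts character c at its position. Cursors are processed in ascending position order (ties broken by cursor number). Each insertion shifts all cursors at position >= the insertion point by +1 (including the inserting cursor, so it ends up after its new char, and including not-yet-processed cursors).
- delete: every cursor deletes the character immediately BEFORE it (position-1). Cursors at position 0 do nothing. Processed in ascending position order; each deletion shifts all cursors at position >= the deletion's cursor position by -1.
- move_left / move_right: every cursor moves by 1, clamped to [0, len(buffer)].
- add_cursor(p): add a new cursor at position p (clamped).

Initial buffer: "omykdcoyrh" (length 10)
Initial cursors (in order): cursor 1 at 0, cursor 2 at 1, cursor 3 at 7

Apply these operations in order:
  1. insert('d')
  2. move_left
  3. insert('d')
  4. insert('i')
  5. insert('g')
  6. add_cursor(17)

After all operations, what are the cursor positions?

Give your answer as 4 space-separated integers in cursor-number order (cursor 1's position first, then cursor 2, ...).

Answer: 3 8 18 17

Derivation:
After op 1 (insert('d')): buffer="dodmykdcodyrh" (len 13), cursors c1@1 c2@3 c3@10, authorship 1.2......3...
After op 2 (move_left): buffer="dodmykdcodyrh" (len 13), cursors c1@0 c2@2 c3@9, authorship 1.2......3...
After op 3 (insert('d')): buffer="ddoddmykdcoddyrh" (len 16), cursors c1@1 c2@4 c3@12, authorship 11.22......33...
After op 4 (insert('i')): buffer="didodidmykdcodidyrh" (len 19), cursors c1@2 c2@6 c3@15, authorship 111.222......333...
After op 5 (insert('g')): buffer="digdodigdmykdcodigdyrh" (len 22), cursors c1@3 c2@8 c3@18, authorship 1111.2222......3333...
After op 6 (add_cursor(17)): buffer="digdodigdmykdcodigdyrh" (len 22), cursors c1@3 c2@8 c4@17 c3@18, authorship 1111.2222......3333...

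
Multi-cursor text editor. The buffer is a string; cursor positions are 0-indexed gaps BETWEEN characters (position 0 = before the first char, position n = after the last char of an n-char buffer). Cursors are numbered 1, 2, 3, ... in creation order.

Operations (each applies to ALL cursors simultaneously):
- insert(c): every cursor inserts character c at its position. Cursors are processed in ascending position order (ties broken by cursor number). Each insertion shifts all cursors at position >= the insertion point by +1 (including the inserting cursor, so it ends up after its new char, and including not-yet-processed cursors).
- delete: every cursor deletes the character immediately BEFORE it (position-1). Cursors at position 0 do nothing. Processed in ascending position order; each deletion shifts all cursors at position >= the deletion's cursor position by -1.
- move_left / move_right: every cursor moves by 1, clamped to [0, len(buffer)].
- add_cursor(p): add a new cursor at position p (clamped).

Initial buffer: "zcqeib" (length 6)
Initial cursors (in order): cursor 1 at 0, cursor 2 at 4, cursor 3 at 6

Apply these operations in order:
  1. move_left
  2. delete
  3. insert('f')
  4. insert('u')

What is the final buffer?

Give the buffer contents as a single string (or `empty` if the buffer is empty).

After op 1 (move_left): buffer="zcqeib" (len 6), cursors c1@0 c2@3 c3@5, authorship ......
After op 2 (delete): buffer="zceb" (len 4), cursors c1@0 c2@2 c3@3, authorship ....
After op 3 (insert('f')): buffer="fzcfefb" (len 7), cursors c1@1 c2@4 c3@6, authorship 1..2.3.
After op 4 (insert('u')): buffer="fuzcfuefub" (len 10), cursors c1@2 c2@6 c3@9, authorship 11..22.33.

Answer: fuzcfuefub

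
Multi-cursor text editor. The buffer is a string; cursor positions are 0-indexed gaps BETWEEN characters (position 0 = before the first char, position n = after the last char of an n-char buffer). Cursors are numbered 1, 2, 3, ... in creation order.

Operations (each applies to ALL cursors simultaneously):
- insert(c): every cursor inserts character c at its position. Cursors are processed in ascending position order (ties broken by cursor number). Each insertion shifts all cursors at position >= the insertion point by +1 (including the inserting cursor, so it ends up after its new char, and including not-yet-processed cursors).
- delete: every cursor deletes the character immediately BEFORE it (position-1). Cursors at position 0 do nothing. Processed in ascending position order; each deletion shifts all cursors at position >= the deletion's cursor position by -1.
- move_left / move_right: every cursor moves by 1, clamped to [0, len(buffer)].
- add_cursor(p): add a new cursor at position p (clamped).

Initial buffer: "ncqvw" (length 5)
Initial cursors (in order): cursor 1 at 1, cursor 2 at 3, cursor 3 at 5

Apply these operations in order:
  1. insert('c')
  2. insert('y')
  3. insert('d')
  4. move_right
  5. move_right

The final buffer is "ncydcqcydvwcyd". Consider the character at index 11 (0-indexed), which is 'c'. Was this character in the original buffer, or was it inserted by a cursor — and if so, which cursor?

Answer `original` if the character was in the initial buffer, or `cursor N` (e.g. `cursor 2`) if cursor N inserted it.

After op 1 (insert('c')): buffer="nccqcvwc" (len 8), cursors c1@2 c2@5 c3@8, authorship .1..2..3
After op 2 (insert('y')): buffer="ncycqcyvwcy" (len 11), cursors c1@3 c2@7 c3@11, authorship .11..22..33
After op 3 (insert('d')): buffer="ncydcqcydvwcyd" (len 14), cursors c1@4 c2@9 c3@14, authorship .111..222..333
After op 4 (move_right): buffer="ncydcqcydvwcyd" (len 14), cursors c1@5 c2@10 c3@14, authorship .111..222..333
After op 5 (move_right): buffer="ncydcqcydvwcyd" (len 14), cursors c1@6 c2@11 c3@14, authorship .111..222..333
Authorship (.=original, N=cursor N): . 1 1 1 . . 2 2 2 . . 3 3 3
Index 11: author = 3

Answer: cursor 3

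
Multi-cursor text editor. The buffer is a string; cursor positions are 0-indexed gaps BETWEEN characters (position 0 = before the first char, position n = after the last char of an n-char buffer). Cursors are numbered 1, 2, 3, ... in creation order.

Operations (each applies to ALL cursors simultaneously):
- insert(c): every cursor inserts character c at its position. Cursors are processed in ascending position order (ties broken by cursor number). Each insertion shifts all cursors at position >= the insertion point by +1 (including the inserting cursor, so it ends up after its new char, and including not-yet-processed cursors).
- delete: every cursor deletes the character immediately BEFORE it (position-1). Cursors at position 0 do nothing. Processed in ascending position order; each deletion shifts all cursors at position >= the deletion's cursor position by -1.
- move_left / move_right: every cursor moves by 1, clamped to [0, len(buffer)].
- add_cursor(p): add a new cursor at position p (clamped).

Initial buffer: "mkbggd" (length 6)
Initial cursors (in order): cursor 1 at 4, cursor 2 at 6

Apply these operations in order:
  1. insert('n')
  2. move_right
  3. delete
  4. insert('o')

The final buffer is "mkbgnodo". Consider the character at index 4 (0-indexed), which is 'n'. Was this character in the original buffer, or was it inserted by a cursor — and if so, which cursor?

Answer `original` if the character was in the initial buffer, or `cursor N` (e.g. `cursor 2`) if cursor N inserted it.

After op 1 (insert('n')): buffer="mkbgngdn" (len 8), cursors c1@5 c2@8, authorship ....1..2
After op 2 (move_right): buffer="mkbgngdn" (len 8), cursors c1@6 c2@8, authorship ....1..2
After op 3 (delete): buffer="mkbgnd" (len 6), cursors c1@5 c2@6, authorship ....1.
After op 4 (insert('o')): buffer="mkbgnodo" (len 8), cursors c1@6 c2@8, authorship ....11.2
Authorship (.=original, N=cursor N): . . . . 1 1 . 2
Index 4: author = 1

Answer: cursor 1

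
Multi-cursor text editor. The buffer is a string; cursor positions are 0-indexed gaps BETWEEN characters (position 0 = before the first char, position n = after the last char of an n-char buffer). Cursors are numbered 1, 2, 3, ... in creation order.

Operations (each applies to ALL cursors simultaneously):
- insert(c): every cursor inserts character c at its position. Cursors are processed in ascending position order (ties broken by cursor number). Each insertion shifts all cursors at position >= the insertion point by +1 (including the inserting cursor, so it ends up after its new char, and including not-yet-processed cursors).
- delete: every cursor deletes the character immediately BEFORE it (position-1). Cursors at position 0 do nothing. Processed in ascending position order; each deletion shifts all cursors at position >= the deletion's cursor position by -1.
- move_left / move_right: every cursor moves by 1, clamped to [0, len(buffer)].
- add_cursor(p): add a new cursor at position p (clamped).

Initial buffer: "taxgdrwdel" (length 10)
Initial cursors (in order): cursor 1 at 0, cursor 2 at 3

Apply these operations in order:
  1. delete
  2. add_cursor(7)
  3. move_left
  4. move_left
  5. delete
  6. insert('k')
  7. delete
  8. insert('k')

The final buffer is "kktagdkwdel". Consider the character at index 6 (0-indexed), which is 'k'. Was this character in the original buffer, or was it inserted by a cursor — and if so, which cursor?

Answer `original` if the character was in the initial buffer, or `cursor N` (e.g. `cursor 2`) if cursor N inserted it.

After op 1 (delete): buffer="tagdrwdel" (len 9), cursors c1@0 c2@2, authorship .........
After op 2 (add_cursor(7)): buffer="tagdrwdel" (len 9), cursors c1@0 c2@2 c3@7, authorship .........
After op 3 (move_left): buffer="tagdrwdel" (len 9), cursors c1@0 c2@1 c3@6, authorship .........
After op 4 (move_left): buffer="tagdrwdel" (len 9), cursors c1@0 c2@0 c3@5, authorship .........
After op 5 (delete): buffer="tagdwdel" (len 8), cursors c1@0 c2@0 c3@4, authorship ........
After op 6 (insert('k')): buffer="kktagdkwdel" (len 11), cursors c1@2 c2@2 c3@7, authorship 12....3....
After op 7 (delete): buffer="tagdwdel" (len 8), cursors c1@0 c2@0 c3@4, authorship ........
After op 8 (insert('k')): buffer="kktagdkwdel" (len 11), cursors c1@2 c2@2 c3@7, authorship 12....3....
Authorship (.=original, N=cursor N): 1 2 . . . . 3 . . . .
Index 6: author = 3

Answer: cursor 3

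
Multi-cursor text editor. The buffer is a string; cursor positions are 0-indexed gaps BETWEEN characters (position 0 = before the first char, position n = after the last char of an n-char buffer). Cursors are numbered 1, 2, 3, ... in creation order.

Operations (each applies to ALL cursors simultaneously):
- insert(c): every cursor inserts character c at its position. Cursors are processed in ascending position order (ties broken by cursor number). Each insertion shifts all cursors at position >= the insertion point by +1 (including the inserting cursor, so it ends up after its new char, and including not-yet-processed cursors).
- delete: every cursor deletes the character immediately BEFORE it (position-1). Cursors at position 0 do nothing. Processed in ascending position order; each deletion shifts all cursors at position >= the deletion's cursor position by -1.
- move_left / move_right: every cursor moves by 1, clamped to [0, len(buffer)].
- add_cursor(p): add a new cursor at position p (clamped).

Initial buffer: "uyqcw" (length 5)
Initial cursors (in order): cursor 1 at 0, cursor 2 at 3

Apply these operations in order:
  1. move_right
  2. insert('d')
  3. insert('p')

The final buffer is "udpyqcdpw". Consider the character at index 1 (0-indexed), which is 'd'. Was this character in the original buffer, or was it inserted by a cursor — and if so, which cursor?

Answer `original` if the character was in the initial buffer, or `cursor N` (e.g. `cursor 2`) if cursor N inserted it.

After op 1 (move_right): buffer="uyqcw" (len 5), cursors c1@1 c2@4, authorship .....
After op 2 (insert('d')): buffer="udyqcdw" (len 7), cursors c1@2 c2@6, authorship .1...2.
After op 3 (insert('p')): buffer="udpyqcdpw" (len 9), cursors c1@3 c2@8, authorship .11...22.
Authorship (.=original, N=cursor N): . 1 1 . . . 2 2 .
Index 1: author = 1

Answer: cursor 1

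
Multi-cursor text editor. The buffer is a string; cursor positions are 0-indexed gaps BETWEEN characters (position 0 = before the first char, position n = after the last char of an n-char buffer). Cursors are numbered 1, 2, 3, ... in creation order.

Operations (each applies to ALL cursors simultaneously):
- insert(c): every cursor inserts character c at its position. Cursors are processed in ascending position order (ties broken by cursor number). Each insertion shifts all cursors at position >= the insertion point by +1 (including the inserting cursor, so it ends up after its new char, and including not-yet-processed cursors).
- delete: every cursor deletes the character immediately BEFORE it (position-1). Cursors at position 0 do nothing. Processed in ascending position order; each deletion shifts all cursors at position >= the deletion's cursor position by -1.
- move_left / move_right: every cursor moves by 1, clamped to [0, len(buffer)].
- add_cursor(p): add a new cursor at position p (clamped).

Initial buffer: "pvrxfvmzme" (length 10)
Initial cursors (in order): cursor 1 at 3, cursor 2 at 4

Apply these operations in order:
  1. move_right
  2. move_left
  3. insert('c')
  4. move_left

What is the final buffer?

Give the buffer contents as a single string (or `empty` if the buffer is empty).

Answer: pvrcxcfvmzme

Derivation:
After op 1 (move_right): buffer="pvrxfvmzme" (len 10), cursors c1@4 c2@5, authorship ..........
After op 2 (move_left): buffer="pvrxfvmzme" (len 10), cursors c1@3 c2@4, authorship ..........
After op 3 (insert('c')): buffer="pvrcxcfvmzme" (len 12), cursors c1@4 c2@6, authorship ...1.2......
After op 4 (move_left): buffer="pvrcxcfvmzme" (len 12), cursors c1@3 c2@5, authorship ...1.2......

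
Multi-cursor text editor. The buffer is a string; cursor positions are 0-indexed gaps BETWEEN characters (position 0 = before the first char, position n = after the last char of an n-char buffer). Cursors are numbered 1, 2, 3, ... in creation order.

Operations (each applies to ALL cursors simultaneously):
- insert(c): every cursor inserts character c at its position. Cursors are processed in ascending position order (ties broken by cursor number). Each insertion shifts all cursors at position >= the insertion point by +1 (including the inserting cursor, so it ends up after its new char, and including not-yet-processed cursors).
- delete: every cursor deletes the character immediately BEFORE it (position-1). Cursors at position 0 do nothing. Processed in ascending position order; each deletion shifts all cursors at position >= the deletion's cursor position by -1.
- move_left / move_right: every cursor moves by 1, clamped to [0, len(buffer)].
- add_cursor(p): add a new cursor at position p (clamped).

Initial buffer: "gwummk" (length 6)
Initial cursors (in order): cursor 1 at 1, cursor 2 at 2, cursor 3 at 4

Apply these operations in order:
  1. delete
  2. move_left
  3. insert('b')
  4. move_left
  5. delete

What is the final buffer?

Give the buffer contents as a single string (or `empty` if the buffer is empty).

After op 1 (delete): buffer="umk" (len 3), cursors c1@0 c2@0 c3@1, authorship ...
After op 2 (move_left): buffer="umk" (len 3), cursors c1@0 c2@0 c3@0, authorship ...
After op 3 (insert('b')): buffer="bbbumk" (len 6), cursors c1@3 c2@3 c3@3, authorship 123...
After op 4 (move_left): buffer="bbbumk" (len 6), cursors c1@2 c2@2 c3@2, authorship 123...
After op 5 (delete): buffer="bumk" (len 4), cursors c1@0 c2@0 c3@0, authorship 3...

Answer: bumk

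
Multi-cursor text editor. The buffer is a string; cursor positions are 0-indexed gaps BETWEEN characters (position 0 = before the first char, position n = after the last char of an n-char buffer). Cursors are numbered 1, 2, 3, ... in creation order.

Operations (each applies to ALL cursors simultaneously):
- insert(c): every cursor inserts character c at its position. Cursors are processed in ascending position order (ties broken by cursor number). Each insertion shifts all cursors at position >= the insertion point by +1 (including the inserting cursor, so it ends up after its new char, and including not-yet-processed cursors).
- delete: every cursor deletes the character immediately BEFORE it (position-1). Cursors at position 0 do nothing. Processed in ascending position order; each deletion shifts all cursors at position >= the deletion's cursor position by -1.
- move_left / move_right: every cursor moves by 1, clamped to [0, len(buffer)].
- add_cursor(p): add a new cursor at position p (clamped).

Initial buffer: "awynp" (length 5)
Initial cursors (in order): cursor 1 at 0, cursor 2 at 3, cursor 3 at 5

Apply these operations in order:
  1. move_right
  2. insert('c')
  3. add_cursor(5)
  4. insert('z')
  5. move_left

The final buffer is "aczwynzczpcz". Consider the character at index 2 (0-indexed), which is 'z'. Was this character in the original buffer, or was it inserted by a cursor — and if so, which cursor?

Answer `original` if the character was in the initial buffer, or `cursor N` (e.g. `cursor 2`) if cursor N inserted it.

Answer: cursor 1

Derivation:
After op 1 (move_right): buffer="awynp" (len 5), cursors c1@1 c2@4 c3@5, authorship .....
After op 2 (insert('c')): buffer="acwyncpc" (len 8), cursors c1@2 c2@6 c3@8, authorship .1...2.3
After op 3 (add_cursor(5)): buffer="acwyncpc" (len 8), cursors c1@2 c4@5 c2@6 c3@8, authorship .1...2.3
After op 4 (insert('z')): buffer="aczwynzczpcz" (len 12), cursors c1@3 c4@7 c2@9 c3@12, authorship .11...422.33
After op 5 (move_left): buffer="aczwynzczpcz" (len 12), cursors c1@2 c4@6 c2@8 c3@11, authorship .11...422.33
Authorship (.=original, N=cursor N): . 1 1 . . . 4 2 2 . 3 3
Index 2: author = 1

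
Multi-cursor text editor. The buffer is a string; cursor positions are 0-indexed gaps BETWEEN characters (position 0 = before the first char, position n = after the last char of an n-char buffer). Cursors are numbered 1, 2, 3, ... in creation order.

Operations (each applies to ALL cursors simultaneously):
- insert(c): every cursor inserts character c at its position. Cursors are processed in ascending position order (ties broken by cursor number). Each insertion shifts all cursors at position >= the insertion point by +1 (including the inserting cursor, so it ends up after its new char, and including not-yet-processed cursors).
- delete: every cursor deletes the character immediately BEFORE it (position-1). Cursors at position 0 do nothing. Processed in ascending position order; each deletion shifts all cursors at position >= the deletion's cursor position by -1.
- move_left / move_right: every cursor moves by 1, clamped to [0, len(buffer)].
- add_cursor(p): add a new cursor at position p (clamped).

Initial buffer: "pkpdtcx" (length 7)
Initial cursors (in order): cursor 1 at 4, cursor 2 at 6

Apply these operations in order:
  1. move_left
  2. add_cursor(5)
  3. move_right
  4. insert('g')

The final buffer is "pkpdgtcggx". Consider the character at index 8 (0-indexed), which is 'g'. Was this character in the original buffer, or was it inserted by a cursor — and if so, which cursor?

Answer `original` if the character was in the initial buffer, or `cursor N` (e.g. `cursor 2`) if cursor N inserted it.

Answer: cursor 3

Derivation:
After op 1 (move_left): buffer="pkpdtcx" (len 7), cursors c1@3 c2@5, authorship .......
After op 2 (add_cursor(5)): buffer="pkpdtcx" (len 7), cursors c1@3 c2@5 c3@5, authorship .......
After op 3 (move_right): buffer="pkpdtcx" (len 7), cursors c1@4 c2@6 c3@6, authorship .......
After op 4 (insert('g')): buffer="pkpdgtcggx" (len 10), cursors c1@5 c2@9 c3@9, authorship ....1..23.
Authorship (.=original, N=cursor N): . . . . 1 . . 2 3 .
Index 8: author = 3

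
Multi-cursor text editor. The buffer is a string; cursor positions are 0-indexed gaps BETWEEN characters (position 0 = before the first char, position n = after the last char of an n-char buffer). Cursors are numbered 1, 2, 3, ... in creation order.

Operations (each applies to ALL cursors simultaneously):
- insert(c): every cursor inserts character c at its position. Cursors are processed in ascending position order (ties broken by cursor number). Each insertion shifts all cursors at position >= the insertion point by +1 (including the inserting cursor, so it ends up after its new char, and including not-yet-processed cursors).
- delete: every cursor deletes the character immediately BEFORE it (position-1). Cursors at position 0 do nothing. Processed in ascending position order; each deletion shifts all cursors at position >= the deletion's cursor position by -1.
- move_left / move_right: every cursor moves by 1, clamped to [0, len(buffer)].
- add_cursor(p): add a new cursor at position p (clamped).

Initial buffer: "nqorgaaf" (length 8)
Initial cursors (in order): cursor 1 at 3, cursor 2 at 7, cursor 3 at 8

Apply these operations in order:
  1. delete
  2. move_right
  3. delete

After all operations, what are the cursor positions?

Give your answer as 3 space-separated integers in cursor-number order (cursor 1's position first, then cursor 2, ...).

Answer: 2 2 2

Derivation:
After op 1 (delete): buffer="nqrga" (len 5), cursors c1@2 c2@5 c3@5, authorship .....
After op 2 (move_right): buffer="nqrga" (len 5), cursors c1@3 c2@5 c3@5, authorship .....
After op 3 (delete): buffer="nq" (len 2), cursors c1@2 c2@2 c3@2, authorship ..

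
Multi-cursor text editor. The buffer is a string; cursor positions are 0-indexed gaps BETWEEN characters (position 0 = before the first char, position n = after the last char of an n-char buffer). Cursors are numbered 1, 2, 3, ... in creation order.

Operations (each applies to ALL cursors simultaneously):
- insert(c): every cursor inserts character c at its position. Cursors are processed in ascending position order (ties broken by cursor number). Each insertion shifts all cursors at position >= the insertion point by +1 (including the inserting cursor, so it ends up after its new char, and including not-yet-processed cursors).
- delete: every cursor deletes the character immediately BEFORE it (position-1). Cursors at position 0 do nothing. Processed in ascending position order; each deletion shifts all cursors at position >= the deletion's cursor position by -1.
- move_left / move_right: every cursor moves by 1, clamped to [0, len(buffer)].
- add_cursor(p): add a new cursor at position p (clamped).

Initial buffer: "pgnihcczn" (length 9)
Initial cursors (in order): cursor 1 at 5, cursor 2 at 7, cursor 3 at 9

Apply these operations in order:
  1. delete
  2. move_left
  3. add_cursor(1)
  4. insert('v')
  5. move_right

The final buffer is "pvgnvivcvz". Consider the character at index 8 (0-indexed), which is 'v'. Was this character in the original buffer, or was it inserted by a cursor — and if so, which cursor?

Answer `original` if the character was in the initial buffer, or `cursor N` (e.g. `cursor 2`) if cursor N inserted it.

After op 1 (delete): buffer="pgnicz" (len 6), cursors c1@4 c2@5 c3@6, authorship ......
After op 2 (move_left): buffer="pgnicz" (len 6), cursors c1@3 c2@4 c3@5, authorship ......
After op 3 (add_cursor(1)): buffer="pgnicz" (len 6), cursors c4@1 c1@3 c2@4 c3@5, authorship ......
After op 4 (insert('v')): buffer="pvgnvivcvz" (len 10), cursors c4@2 c1@5 c2@7 c3@9, authorship .4..1.2.3.
After op 5 (move_right): buffer="pvgnvivcvz" (len 10), cursors c4@3 c1@6 c2@8 c3@10, authorship .4..1.2.3.
Authorship (.=original, N=cursor N): . 4 . . 1 . 2 . 3 .
Index 8: author = 3

Answer: cursor 3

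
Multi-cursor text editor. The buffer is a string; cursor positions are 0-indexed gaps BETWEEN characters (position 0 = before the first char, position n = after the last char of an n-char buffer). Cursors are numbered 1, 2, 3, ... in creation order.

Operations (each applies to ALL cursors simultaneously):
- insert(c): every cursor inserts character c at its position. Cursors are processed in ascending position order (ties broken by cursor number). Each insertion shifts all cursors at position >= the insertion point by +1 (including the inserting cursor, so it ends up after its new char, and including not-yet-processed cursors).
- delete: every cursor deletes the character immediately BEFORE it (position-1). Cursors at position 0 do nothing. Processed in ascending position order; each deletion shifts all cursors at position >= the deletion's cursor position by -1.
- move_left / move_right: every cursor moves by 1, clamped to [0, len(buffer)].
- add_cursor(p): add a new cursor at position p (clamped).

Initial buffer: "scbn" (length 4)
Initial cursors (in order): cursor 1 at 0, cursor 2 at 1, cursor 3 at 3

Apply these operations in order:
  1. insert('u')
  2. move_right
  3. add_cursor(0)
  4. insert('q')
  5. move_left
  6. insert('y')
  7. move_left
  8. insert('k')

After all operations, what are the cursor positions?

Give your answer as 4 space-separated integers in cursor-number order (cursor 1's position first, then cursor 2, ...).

Answer: 6 11 17 1

Derivation:
After op 1 (insert('u')): buffer="usucbun" (len 7), cursors c1@1 c2@3 c3@6, authorship 1.2..3.
After op 2 (move_right): buffer="usucbun" (len 7), cursors c1@2 c2@4 c3@7, authorship 1.2..3.
After op 3 (add_cursor(0)): buffer="usucbun" (len 7), cursors c4@0 c1@2 c2@4 c3@7, authorship 1.2..3.
After op 4 (insert('q')): buffer="qusqucqbunq" (len 11), cursors c4@1 c1@4 c2@7 c3@11, authorship 41.12.2.3.3
After op 5 (move_left): buffer="qusqucqbunq" (len 11), cursors c4@0 c1@3 c2@6 c3@10, authorship 41.12.2.3.3
After op 6 (insert('y')): buffer="yqusyqucyqbunyq" (len 15), cursors c4@1 c1@5 c2@9 c3@14, authorship 441.112.22.3.33
After op 7 (move_left): buffer="yqusyqucyqbunyq" (len 15), cursors c4@0 c1@4 c2@8 c3@13, authorship 441.112.22.3.33
After op 8 (insert('k')): buffer="kyquskyquckyqbunkyq" (len 19), cursors c4@1 c1@6 c2@11 c3@17, authorship 4441.1112.222.3.333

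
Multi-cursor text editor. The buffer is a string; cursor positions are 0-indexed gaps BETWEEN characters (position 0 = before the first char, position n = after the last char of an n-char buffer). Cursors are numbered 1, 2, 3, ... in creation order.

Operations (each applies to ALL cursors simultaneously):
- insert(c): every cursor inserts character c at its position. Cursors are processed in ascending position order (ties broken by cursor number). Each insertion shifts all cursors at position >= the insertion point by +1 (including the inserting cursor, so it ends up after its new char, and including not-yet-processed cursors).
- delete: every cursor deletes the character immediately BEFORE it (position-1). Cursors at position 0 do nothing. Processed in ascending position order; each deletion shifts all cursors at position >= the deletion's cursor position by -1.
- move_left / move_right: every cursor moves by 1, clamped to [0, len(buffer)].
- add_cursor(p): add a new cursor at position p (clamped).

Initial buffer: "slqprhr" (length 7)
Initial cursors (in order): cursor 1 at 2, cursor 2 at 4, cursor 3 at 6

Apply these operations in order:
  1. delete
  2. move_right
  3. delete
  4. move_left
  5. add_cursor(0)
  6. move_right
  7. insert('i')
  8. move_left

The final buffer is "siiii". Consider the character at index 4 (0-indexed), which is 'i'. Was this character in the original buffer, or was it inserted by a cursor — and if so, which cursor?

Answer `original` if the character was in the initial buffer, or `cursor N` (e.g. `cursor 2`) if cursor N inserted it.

After op 1 (delete): buffer="sqrr" (len 4), cursors c1@1 c2@2 c3@3, authorship ....
After op 2 (move_right): buffer="sqrr" (len 4), cursors c1@2 c2@3 c3@4, authorship ....
After op 3 (delete): buffer="s" (len 1), cursors c1@1 c2@1 c3@1, authorship .
After op 4 (move_left): buffer="s" (len 1), cursors c1@0 c2@0 c3@0, authorship .
After op 5 (add_cursor(0)): buffer="s" (len 1), cursors c1@0 c2@0 c3@0 c4@0, authorship .
After op 6 (move_right): buffer="s" (len 1), cursors c1@1 c2@1 c3@1 c4@1, authorship .
After op 7 (insert('i')): buffer="siiii" (len 5), cursors c1@5 c2@5 c3@5 c4@5, authorship .1234
After op 8 (move_left): buffer="siiii" (len 5), cursors c1@4 c2@4 c3@4 c4@4, authorship .1234
Authorship (.=original, N=cursor N): . 1 2 3 4
Index 4: author = 4

Answer: cursor 4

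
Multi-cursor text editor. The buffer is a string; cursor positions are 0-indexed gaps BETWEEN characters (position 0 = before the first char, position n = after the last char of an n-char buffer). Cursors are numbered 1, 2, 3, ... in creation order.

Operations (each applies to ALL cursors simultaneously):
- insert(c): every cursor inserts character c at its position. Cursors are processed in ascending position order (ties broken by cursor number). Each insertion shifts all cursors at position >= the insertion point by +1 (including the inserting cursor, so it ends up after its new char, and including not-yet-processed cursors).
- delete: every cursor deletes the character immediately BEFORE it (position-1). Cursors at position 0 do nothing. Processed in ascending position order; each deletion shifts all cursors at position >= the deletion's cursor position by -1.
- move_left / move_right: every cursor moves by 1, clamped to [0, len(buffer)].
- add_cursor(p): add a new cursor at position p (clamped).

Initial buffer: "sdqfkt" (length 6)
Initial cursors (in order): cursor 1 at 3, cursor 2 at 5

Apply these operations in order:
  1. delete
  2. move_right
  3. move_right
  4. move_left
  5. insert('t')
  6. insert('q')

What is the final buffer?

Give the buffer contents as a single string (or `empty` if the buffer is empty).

After op 1 (delete): buffer="sdft" (len 4), cursors c1@2 c2@3, authorship ....
After op 2 (move_right): buffer="sdft" (len 4), cursors c1@3 c2@4, authorship ....
After op 3 (move_right): buffer="sdft" (len 4), cursors c1@4 c2@4, authorship ....
After op 4 (move_left): buffer="sdft" (len 4), cursors c1@3 c2@3, authorship ....
After op 5 (insert('t')): buffer="sdfttt" (len 6), cursors c1@5 c2@5, authorship ...12.
After op 6 (insert('q')): buffer="sdfttqqt" (len 8), cursors c1@7 c2@7, authorship ...1212.

Answer: sdfttqqt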